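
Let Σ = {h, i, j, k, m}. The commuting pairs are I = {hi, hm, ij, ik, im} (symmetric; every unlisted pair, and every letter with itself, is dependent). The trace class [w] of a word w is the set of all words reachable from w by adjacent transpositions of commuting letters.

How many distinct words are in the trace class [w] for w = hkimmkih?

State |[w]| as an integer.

piece 0:h — minimal
piece 1:k rests on {0:h}
piece 2:i — minimal
piece 3:m rests on {1:k}
piece 4:m rests on {3:m}
piece 5:k rests on {4:m}
piece 6:i rests on {2:i}
piece 7:h rests on {5:k}
minimal pieces: {0:h, 2:i}
ways to finish when only these pieces remain (= sum over removing one remaining piece with nothing left below it):
  1 left: {6}→1  {7}→1
  2 left: {2,6}→1  {5,7}→1  {6,7}→2
  3 left: {2,6,7}→3  {4,5,7}→1  {5,6,7}→3
  4 left: {2,5,6,7}→6  {3,4,5,7}→1  {4,5,6,7}→4
  5 left: {1,3,4,5,7}→1  {2,4,5,6,7}→10  {3,4,5,6,7}→5
  6 left: {0,1,3,4,5,7}→1  {1,3,4,5,6,7}→6  {2,3,4,5,6,7}→15
  placing 0:h first → 21 extensions
  placing 2:i first → 7 extensions
total linear extensions = 28

28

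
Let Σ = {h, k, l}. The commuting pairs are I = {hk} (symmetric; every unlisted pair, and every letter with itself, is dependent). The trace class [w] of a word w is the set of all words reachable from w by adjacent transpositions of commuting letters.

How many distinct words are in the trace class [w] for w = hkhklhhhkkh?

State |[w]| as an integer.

#0=h has no predecessor
#1=k has no predecessor
#2=h depends on [0:h]
#3=k depends on [1:k]
#4=l depends on [2:h, 3:k]
#5=h depends on [4:l]
#6=h depends on [5:h]
#7=h depends on [6:h]
#8=k depends on [4:l]
#9=k depends on [8:k]
#10=h depends on [7:h]
sources: [0:h, 1:k]
N(rest) = Σ N(rest − s) over sources s of rest; N(one piece) = 1:
  size 1 → [9]=1  [10]=1
  size 2 → [7,10]=1  [8,9]=1  [9,10]=2
  size 3 → [6,7,10]=1  [7,9,10]=3  [8,9,10]=3
  size 4 → [5,6,7,10]=1  [6,7,9,10]=4  [7,8,9,10]=6
  size 5 → [5,6,7,9,10]=5  [6,7,8,9,10]=10
  size 6 → [5,6,7,8,9,10]=15
  size 7 → [4,5,6,7,8,9,10]=15
  size 8 → [2,4,5,6,7,8,9,10]=15  [3,4,5,6,7,8,9,10]=15
  size 9 → [0,2,4,5,6,7,8,9,10]=15  [1,3,4,5,6,7,8,9,10]=15  [2,3,4,5,6,7,8,9,10]=30
  first=0(h) contributes 45
  first=1(k) contributes 45
|[w]| = 90

90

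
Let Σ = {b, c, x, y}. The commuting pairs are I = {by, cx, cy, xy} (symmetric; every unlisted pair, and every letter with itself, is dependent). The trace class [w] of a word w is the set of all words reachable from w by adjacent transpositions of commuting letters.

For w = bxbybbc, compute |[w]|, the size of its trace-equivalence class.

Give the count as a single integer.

0(b) covers ∅
1(x) covers 0:b
2(b) covers 1:x
3(y) covers ∅
4(b) covers 2:b
5(b) covers 4:b
6(c) covers 5:b
floor of heap: 0:b, 3:y
completions by unplaced set U, small U first (add the entries for U minus each lowest piece of U):
  |U|=1: {3}:1  {6}:1
  |U|=2: {3,6}:2  {5,6}:1
  |U|=3: {3,5,6}:3  {4,5,6}:1
  |U|=4: {2,4,5,6}:1  {3,4,5,6}:4
  |U|=5: {1,2,4,5,6}:1  {2,3,4,5,6}:5
  start at 0(b): 6
  start at 3(y): 1
sum over floor = 7

7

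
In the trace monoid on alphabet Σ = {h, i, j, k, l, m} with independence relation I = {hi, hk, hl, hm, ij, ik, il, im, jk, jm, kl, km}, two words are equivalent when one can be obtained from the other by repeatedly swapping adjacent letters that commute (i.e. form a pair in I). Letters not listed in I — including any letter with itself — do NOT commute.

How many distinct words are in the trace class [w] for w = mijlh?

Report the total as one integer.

drop 0:m onto floor
drop 1:i onto floor
drop 2:j onto floor
drop 3:l onto {0:m, 2:j}
drop 4:h onto {2:j}
ground layer = {0:m, 1:i, 2:j}
drop-orders for the pieces not yet dropped (sum over which currently-grounded one goes next):
  1 to go: {1} 1  {3} 1  {4} 1
  2 to go: {0,3} 1  {1,3} 2  {1,4} 2  {3,4} 2
  3 to go: {0,1,3} 3  {0,3,4} 3  {1,3,4} 6  {2,3,4} 2
  if 0:m drops first: 8 orders
  if 1:i drops first: 5 orders
  if 2:j drops first: 12 orders
heap linearizations: 25

25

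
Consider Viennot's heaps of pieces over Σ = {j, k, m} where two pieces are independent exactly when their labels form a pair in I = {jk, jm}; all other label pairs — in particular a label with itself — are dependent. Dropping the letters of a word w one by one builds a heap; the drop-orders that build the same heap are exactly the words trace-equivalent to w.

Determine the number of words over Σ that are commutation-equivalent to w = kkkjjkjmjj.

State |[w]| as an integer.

252

0(k) covers ∅
1(k) covers 0:k
2(k) covers 1:k
3(j) covers ∅
4(j) covers 3:j
5(k) covers 2:k
6(j) covers 4:j
7(m) covers 5:k
8(j) covers 6:j
9(j) covers 8:j
floor of heap: 0:k, 3:j
completions by unplaced set U, small U first (add the entries for U minus each lowest piece of U):
  |U|=1: {7}:1  {9}:1
  |U|=2: {5,7}:1  {7,9}:2  {8,9}:1
  |U|=3: {2,5,7}:1  {5,7,9}:3  {6,8,9}:1  {7,8,9}:3
  |U|=4: {1,2,5,7}:1  {2,5,7,9}:4  {4,6,8,9}:1  {5,7,8,9}:6  {6,7,8,9}:4
  |U|=5: {0,1,2,5,7}:1  {1,2,5,7,9}:5  {2,5,7,8,9}:10  {3,4,6,8,9}:1  {4,6,7,8,9}:5  {5,6,7,8,9}:10
  |U|=6: {0,1,2,5,7,9}:6  {1,2,5,7,8,9}:15  {2,5,6,7,8,9}:20  {3,4,6,7,8,9}:6  {4,5,6,7,8,9}:15
  |U|=7: {0,1,2,5,7,8,9}:21  {1,2,5,6,7,8,9}:35  {2,4,5,6,7,8,9}:35  {3,4,5,6,7,8,9}:21
  |U|=8: {0,1,2,5,6,7,8,9}:56  {1,2,4,5,6,7,8,9}:70  {2,3,4,5,6,7,8,9}:56
  start at 0(k): 126
  start at 3(j): 126
sum over floor = 252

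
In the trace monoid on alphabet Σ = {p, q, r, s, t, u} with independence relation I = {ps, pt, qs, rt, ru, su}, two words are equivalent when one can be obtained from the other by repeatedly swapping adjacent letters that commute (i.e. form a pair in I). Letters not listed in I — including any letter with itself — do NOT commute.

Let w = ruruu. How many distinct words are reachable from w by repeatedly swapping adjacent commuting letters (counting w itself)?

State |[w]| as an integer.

drop 0:r onto floor
drop 1:u onto floor
drop 2:r onto {0:r}
drop 3:u onto {1:u}
drop 4:u onto {3:u}
ground layer = {0:r, 1:u}
drop-orders for the pieces not yet dropped (sum over which currently-grounded one goes next):
  1 to go: {2} 1  {4} 1
  2 to go: {0,2} 1  {2,4} 2  {3,4} 1
  3 to go: {0,2,4} 3  {1,3,4} 1  {2,3,4} 3
  if 0:r drops first: 4 orders
  if 1:u drops first: 6 orders
heap linearizations: 10

10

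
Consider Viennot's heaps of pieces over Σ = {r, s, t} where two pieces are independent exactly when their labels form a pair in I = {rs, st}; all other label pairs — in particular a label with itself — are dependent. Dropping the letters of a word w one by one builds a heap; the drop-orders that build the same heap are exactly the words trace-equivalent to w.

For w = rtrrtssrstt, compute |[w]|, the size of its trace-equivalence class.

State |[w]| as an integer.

0(r) covers ∅
1(t) covers 0:r
2(r) covers 1:t
3(r) covers 2:r
4(t) covers 3:r
5(s) covers ∅
6(s) covers 5:s
7(r) covers 4:t
8(s) covers 6:s
9(t) covers 7:r
10(t) covers 9:t
floor of heap: 0:r, 5:s
completions by unplaced set U, small U first (add the entries for U minus each lowest piece of U):
  |U|=1: {8}:1  {10}:1
  |U|=2: {6,8}:1  {8,10}:2  {9,10}:1
  |U|=3: {5,6,8}:1  {6,8,10}:3  {7,9,10}:1  {8,9,10}:3
  |U|=4: {4,7,9,10}:1  {5,6,8,10}:4  {6,8,9,10}:6  {7,8,9,10}:4
  |U|=5: {3,4,7,9,10}:1  {4,7,8,9,10}:5  {5,6,8,9,10}:10  {6,7,8,9,10}:10
  |U|=6: {2,3,4,7,9,10}:1  {3,4,7,8,9,10}:6  {4,6,7,8,9,10}:15  {5,6,7,8,9,10}:20
  |U|=7: {1,2,3,4,7,9,10}:1  {2,3,4,7,8,9,10}:7  {3,4,6,7,8,9,10}:21  {4,5,6,7,8,9,10}:35
  |U|=8: {0,1,2,3,4,7,9,10}:1  {1,2,3,4,7,8,9,10}:8  {2,3,4,6,7,8,9,10}:28  {3,4,5,6,7,8,9,10}:56
  |U|=9: {0,1,2,3,4,7,8,9,10}:9  {1,2,3,4,6,7,8,9,10}:36  {2,3,4,5,6,7,8,9,10}:84
  start at 0(r): 120
  start at 5(s): 45
sum over floor = 165

165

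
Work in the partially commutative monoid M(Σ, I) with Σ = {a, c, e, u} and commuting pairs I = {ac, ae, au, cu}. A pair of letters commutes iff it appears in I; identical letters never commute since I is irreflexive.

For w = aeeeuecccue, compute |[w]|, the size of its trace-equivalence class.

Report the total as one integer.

piece 0:a — minimal
piece 1:e — minimal
piece 2:e rests on {1:e}
piece 3:e rests on {2:e}
piece 4:u rests on {3:e}
piece 5:e rests on {4:u}
piece 6:c rests on {5:e}
piece 7:c rests on {6:c}
piece 8:c rests on {7:c}
piece 9:u rests on {5:e}
piece 10:e rests on {8:c, 9:u}
minimal pieces: {0:a, 1:e}
ways to finish when only these pieces remain (= sum over removing one remaining piece with nothing left below it):
  1 left: {0}→1  {10}→1
  2 left: {0,10}→2  {8,10}→1  {9,10}→1
  3 left: {0,8,10}→3  {0,9,10}→3  {7,8,10}→1  {8,9,10}→2
  4 left: {0,7,8,10}→4  {0,8,9,10}→8  {6,7,8,10}→1  {7,8,9,10}→3
  5 left: {0,6,7,8,10}→5  {0,7,8,9,10}→15  {6,7,8,9,10}→4
  6 left: {0,6,7,8,9,10}→24  {5,6,7,8,9,10}→4
  7 left: {0,5,6,7,8,9,10}→28  {4,5,6,7,8,9,10}→4
  8 left: {0,4,5,6,7,8,9,10}→32  {3,4,5,6,7,8,9,10}→4
  9 left: {0,3,4,5,6,7,8,9,10}→36  {2,3,4,5,6,7,8,9,10}→4
  placing 0:a first → 4 extensions
  placing 1:e first → 40 extensions
total linear extensions = 44

44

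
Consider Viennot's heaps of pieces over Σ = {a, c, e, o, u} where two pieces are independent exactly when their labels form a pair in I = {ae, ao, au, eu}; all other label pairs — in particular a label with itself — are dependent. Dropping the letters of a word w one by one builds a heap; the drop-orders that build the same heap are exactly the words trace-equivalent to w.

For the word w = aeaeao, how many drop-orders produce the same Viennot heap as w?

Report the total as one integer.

20

0(a) covers ∅
1(e) covers ∅
2(a) covers 0:a
3(e) covers 1:e
4(a) covers 2:a
5(o) covers 3:e
floor of heap: 0:a, 1:e
completions by unplaced set U, small U first (add the entries for U minus each lowest piece of U):
  |U|=1: {4}:1  {5}:1
  |U|=2: {2,4}:1  {3,5}:1  {4,5}:2
  |U|=3: {0,2,4}:1  {1,3,5}:1  {2,4,5}:3  {3,4,5}:3
  |U|=4: {0,2,4,5}:4  {1,3,4,5}:4  {2,3,4,5}:6
  start at 0(a): 10
  start at 1(e): 10
sum over floor = 20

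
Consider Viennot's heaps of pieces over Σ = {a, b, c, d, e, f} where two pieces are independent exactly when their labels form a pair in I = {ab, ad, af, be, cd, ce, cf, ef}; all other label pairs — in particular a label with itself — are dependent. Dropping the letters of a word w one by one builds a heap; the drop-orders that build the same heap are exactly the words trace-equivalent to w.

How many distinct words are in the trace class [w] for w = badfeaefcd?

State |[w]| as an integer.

piece 0:b — minimal
piece 1:a — minimal
piece 2:d rests on {0:b}
piece 3:f rests on {2:d}
piece 4:e rests on {1:a, 2:d}
piece 5:a rests on {4:e}
piece 6:e rests on {5:a}
piece 7:f rests on {3:f}
piece 8:c rests on {5:a}
piece 9:d rests on {6:e, 7:f}
minimal pieces: {0:b, 1:a}
ways to finish when only these pieces remain (= sum over removing one remaining piece with nothing left below it):
  1 left: {8}→1  {9}→1
  2 left: {6,9}→1  {7,9}→1  {8,9}→2
  3 left: {3,7,9}→1  {6,7,9}→2  {6,8,9}→3  {7,8,9}→3
  4 left: {3,6,7,9}→3  {3,7,8,9}→4  {5,6,8,9}→3  {6,7,8,9}→8
  5 left: {3,6,7,8,9}→15  {4,5,6,8,9}→3  {5,6,7,8,9}→11
  6 left: {1,4,5,6,8,9}→3  {3,5,6,7,8,9}→26  {4,5,6,7,8,9}→14
  7 left: {1,4,5,6,7,8,9}→17  {3,4,5,6,7,8,9}→40
  8 left: {1,3,4,5,6,7,8,9}→57  {2,3,4,5,6,7,8,9}→40
  placing 0:b first → 97 extensions
  placing 1:a first → 40 extensions
total linear extensions = 137

137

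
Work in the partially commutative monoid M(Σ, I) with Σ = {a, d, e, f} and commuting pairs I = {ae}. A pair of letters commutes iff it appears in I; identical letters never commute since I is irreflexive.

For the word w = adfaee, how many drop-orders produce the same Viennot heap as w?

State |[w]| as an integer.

3

#0=a has no predecessor
#1=d depends on [0:a]
#2=f depends on [1:d]
#3=a depends on [2:f]
#4=e depends on [2:f]
#5=e depends on [4:e]
sources: [0:a]
N(rest) = Σ N(rest − s) over sources s of rest; N(one piece) = 1:
  size 1 → [3]=1  [5]=1
  size 2 → [3,5]=2  [4,5]=1
  size 3 → [3,4,5]=3
  size 4 → [2,3,4,5]=3
  first=0(a) contributes 3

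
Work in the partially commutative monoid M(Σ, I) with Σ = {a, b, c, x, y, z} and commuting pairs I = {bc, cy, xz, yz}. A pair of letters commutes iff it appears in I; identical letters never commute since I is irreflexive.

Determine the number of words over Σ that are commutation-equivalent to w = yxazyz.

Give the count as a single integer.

3

drop 0:y onto floor
drop 1:x onto {0:y}
drop 2:a onto {1:x}
drop 3:z onto {2:a}
drop 4:y onto {2:a}
drop 5:z onto {3:z}
ground layer = {0:y}
drop-orders for the pieces not yet dropped (sum over which currently-grounded one goes next):
  1 to go: {4} 1  {5} 1
  2 to go: {3,5} 1  {4,5} 2
  3 to go: {3,4,5} 3
  4 to go: {2,3,4,5} 3
  if 0:y drops first: 3 orders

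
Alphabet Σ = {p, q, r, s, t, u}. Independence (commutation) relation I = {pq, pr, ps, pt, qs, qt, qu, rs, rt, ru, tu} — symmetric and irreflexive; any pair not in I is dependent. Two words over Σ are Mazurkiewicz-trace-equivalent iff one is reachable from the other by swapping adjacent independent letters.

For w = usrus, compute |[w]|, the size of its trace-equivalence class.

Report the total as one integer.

5

drop 0:u onto floor
drop 1:s onto {0:u}
drop 2:r onto floor
drop 3:u onto {1:s}
drop 4:s onto {3:u}
ground layer = {0:u, 2:r}
drop-orders for the pieces not yet dropped (sum over which currently-grounded one goes next):
  1 to go: {2} 1  {4} 1
  2 to go: {2,4} 2  {3,4} 1
  3 to go: {1,3,4} 1  {2,3,4} 3
  if 0:u drops first: 4 orders
  if 2:r drops first: 1 orders
heap linearizations: 5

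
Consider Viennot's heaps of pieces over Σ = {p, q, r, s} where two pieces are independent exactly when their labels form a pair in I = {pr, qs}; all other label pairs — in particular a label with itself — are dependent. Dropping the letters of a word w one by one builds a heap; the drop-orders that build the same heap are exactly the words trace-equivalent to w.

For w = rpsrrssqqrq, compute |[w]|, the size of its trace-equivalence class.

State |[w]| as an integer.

piece 0:r — minimal
piece 1:p — minimal
piece 2:s rests on {0:r, 1:p}
piece 3:r rests on {2:s}
piece 4:r rests on {3:r}
piece 5:s rests on {4:r}
piece 6:s rests on {5:s}
piece 7:q rests on {4:r}
piece 8:q rests on {7:q}
piece 9:r rests on {6:s, 8:q}
piece 10:q rests on {9:r}
minimal pieces: {0:r, 1:p}
ways to finish when only these pieces remain (= sum over removing one remaining piece with nothing left below it):
  1 left: {10}→1
  2 left: {9,10}→1
  3 left: {6,9,10}→1  {8,9,10}→1
  4 left: {5,6,9,10}→1  {6,8,9,10}→2  {7,8,9,10}→1
  5 left: {5,6,8,9,10}→3  {6,7,8,9,10}→3
  6 left: {5,6,7,8,9,10}→6
  7 left: {4,5,6,7,8,9,10}→6
  8 left: {3,4,5,6,7,8,9,10}→6
  9 left: {2,3,4,5,6,7,8,9,10}→6
  placing 0:r first → 6 extensions
  placing 1:p first → 6 extensions
total linear extensions = 12

12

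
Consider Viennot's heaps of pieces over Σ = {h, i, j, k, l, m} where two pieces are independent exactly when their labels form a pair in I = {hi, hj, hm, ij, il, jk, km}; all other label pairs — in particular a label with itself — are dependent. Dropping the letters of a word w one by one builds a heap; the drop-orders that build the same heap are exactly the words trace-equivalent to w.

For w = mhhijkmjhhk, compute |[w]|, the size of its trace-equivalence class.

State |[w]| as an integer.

482

piece 0:m — minimal
piece 1:h — minimal
piece 2:h rests on {1:h}
piece 3:i rests on {0:m}
piece 4:j rests on {0:m}
piece 5:k rests on {2:h, 3:i}
piece 6:m rests on {3:i, 4:j}
piece 7:j rests on {6:m}
piece 8:h rests on {5:k}
piece 9:h rests on {8:h}
piece 10:k rests on {9:h}
minimal pieces: {0:m, 1:h}
ways to finish when only these pieces remain (= sum over removing one remaining piece with nothing left below it):
  1 left: {7}→1  {10}→1
  2 left: {6,7}→1  {7,10}→2  {9,10}→1
  3 left: {4,6,7}→1  {6,7,10}→3  {7,9,10}→3  {8,9,10}→1
  4 left: {4,6,7,10}→4  {5,8,9,10}→1  {6,7,9,10}→6  {7,8,9,10}→4
  5 left: {2,5,8,9,10}→1  {4,6,7,9,10}→10  {5,7,8,9,10}→5  {6,7,8,9,10}→10
  6 left: {1,2,5,8,9,10}→1  {2,5,7,8,9,10}→6  {4,6,7,8,9,10}→20  {5,6,7,8,9,10}→15
  7 left: {1,2,5,7,8,9,10}→7  {2,5,6,7,8,9,10}→21  {3,5,6,7,8,9,10}→15  {4,5,6,7,8,9,10}→35
  8 left: {1,2,5,6,7,8,9,10}→28  {2,3,5,6,7,8,9,10}→36  {2,4,5,6,7,8,9,10}→56  {3,4,5,6,7,8,9,10}→50
  9 left: {0,3,4,5,6,7,8,9,10}→50  {1,2,3,5,6,7,8,9,10}→64  {1,2,4,5,6,7,8,9,10}→84  {2,3,4,5,6,7,8,9,10}→142
  placing 0:m first → 290 extensions
  placing 1:h first → 192 extensions
total linear extensions = 482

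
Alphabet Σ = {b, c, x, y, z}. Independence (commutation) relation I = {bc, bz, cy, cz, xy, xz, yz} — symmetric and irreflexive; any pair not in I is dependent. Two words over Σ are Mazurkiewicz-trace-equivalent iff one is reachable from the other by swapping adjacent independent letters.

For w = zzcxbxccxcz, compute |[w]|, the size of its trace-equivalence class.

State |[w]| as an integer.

drop 0:z onto floor
drop 1:z onto {0:z}
drop 2:c onto floor
drop 3:x onto {2:c}
drop 4:b onto {3:x}
drop 5:x onto {4:b}
drop 6:c onto {5:x}
drop 7:c onto {6:c}
drop 8:x onto {7:c}
drop 9:c onto {8:x}
drop 10:z onto {1:z}
ground layer = {0:z, 2:c}
drop-orders for the pieces not yet dropped (sum over which currently-grounded one goes next):
  1 to go: {9} 1  {10} 1
  2 to go: {1,10} 1  {8,9} 1  {9,10} 2
  3 to go: {0,1,10} 1  {1,9,10} 3  {7,8,9} 1  {8,9,10} 3
  4 to go: {0,1,9,10} 4  {1,8,9,10} 6  {6,7,8,9} 1  {7,8,9,10} 4
  5 to go: {0,1,8,9,10} 10  {1,7,8,9,10} 10  {5,6,7,8,9} 1  {6,7,8,9,10} 5
  6 to go: {0,1,7,8,9,10} 20  {1,6,7,8,9,10} 15  {4,5,6,7,8,9} 1  {5,6,7,8,9,10} 6
  7 to go: {0,1,6,7,8,9,10} 35  {1,5,6,7,8,9,10} 21  {3,4,5,6,7,8,9} 1  {4,5,6,7,8,9,10} 7
  8 to go: {0,1,5,6,7,8,9,10} 56  {1,4,5,6,7,8,9,10} 28  {2,3,4,5,6,7,8,9} 1  {3,4,5,6,7,8,9,10} 8
  9 to go: {0,1,4,5,6,7,8,9,10} 84  {1,3,4,5,6,7,8,9,10} 36  {2,3,4,5,6,7,8,9,10} 9
  if 0:z drops first: 45 orders
  if 2:c drops first: 120 orders
heap linearizations: 165

165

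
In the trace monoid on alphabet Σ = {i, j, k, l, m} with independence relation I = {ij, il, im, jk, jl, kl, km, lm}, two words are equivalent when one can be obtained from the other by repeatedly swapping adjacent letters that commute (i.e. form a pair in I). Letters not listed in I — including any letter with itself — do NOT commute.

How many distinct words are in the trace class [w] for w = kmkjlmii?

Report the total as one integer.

drop 0:k onto floor
drop 1:m onto floor
drop 2:k onto {0:k}
drop 3:j onto {1:m}
drop 4:l onto floor
drop 5:m onto {3:j}
drop 6:i onto {2:k}
drop 7:i onto {6:i}
ground layer = {0:k, 1:m, 4:l}
drop-orders for the pieces not yet dropped (sum over which currently-grounded one goes next):
  1 to go: {4} 1  {5} 1  {7} 1
  2 to go: {3,5} 1  {4,5} 2  {4,7} 2  {5,7} 2  {6,7} 1
  3 to go: {1,3,5} 1  {2,6,7} 1  {3,4,5} 3  {3,5,7} 3  {4,5,7} 6  {4,6,7} 3  {5,6,7} 3
  4 to go: {0,2,6,7} 1  {1,3,4,5} 4  {1,3,5,7} 4  {2,4,6,7} 4  {2,5,6,7} 4  {3,4,5,7} 12  {3,5,6,7} 6  {4,5,6,7} 12
  5 to go: {0,2,4,6,7} 5  {0,2,5,6,7} 5  {1,3,4,5,7} 20  {1,3,5,6,7} 10  {2,3,5,6,7} 10  {2,4,5,6,7} 20  {3,4,5,6,7} 30
  6 to go: {0,2,3,5,6,7} 15  {0,2,4,5,6,7} 30  {1,2,3,5,6,7} 20  {1,3,4,5,6,7} 60  {2,3,4,5,6,7} 60
  if 0:k drops first: 140 orders
  if 1:m drops first: 105 orders
  if 4:l drops first: 35 orders
heap linearizations: 280

280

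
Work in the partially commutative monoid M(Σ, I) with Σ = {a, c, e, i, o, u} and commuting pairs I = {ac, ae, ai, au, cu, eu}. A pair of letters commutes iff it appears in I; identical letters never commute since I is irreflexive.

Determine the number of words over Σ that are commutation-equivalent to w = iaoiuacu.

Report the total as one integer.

#0=i has no predecessor
#1=a has no predecessor
#2=o depends on [0:i, 1:a]
#3=i depends on [2:o]
#4=u depends on [3:i]
#5=a depends on [2:o]
#6=c depends on [3:i]
#7=u depends on [4:u]
sources: [0:i, 1:a]
N(rest) = Σ N(rest − s) over sources s of rest; N(one piece) = 1:
  size 1 → [5]=1  [6]=1  [7]=1
  size 2 → [4,7]=1  [5,6]=2  [5,7]=2  [6,7]=2
  size 3 → [4,5,7]=3  [4,6,7]=3  [5,6,7]=6
  size 4 → [3,4,6,7]=3  [4,5,6,7]=12
  size 5 → [3,4,5,6,7]=15
  size 6 → [2,3,4,5,6,7]=15
  first=0(i) contributes 15
  first=1(a) contributes 15
|[w]| = 30

30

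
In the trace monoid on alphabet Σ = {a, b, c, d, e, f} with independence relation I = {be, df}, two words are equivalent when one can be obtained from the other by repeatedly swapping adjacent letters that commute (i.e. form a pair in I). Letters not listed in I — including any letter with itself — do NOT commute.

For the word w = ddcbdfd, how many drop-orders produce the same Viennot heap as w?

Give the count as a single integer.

3

drop 0:d onto floor
drop 1:d onto {0:d}
drop 2:c onto {1:d}
drop 3:b onto {2:c}
drop 4:d onto {3:b}
drop 5:f onto {3:b}
drop 6:d onto {4:d}
ground layer = {0:d}
drop-orders for the pieces not yet dropped (sum over which currently-grounded one goes next):
  1 to go: {5} 1  {6} 1
  2 to go: {4,6} 1  {5,6} 2
  3 to go: {4,5,6} 3
  4 to go: {3,4,5,6} 3
  5 to go: {2,3,4,5,6} 3
  if 0:d drops first: 3 orders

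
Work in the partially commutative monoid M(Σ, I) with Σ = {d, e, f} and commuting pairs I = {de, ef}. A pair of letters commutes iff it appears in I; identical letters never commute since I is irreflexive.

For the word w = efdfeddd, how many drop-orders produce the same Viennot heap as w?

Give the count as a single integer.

piece 0:e — minimal
piece 1:f — minimal
piece 2:d rests on {1:f}
piece 3:f rests on {2:d}
piece 4:e rests on {0:e}
piece 5:d rests on {3:f}
piece 6:d rests on {5:d}
piece 7:d rests on {6:d}
minimal pieces: {0:e, 1:f}
ways to finish when only these pieces remain (= sum over removing one remaining piece with nothing left below it):
  1 left: {4}→1  {7}→1
  2 left: {0,4}→1  {4,7}→2  {6,7}→1
  3 left: {0,4,7}→3  {4,6,7}→3  {5,6,7}→1
  4 left: {0,4,6,7}→6  {3,5,6,7}→1  {4,5,6,7}→4
  5 left: {0,4,5,6,7}→10  {2,3,5,6,7}→1  {3,4,5,6,7}→5
  6 left: {0,3,4,5,6,7}→15  {1,2,3,5,6,7}→1  {2,3,4,5,6,7}→6
  placing 0:e first → 7 extensions
  placing 1:f first → 21 extensions
total linear extensions = 28

28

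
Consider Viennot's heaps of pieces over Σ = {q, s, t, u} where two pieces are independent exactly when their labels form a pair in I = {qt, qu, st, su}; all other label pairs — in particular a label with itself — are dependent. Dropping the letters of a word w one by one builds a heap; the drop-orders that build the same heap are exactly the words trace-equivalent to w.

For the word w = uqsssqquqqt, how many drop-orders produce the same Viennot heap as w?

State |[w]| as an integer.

drop 0:u onto floor
drop 1:q onto floor
drop 2:s onto {1:q}
drop 3:s onto {2:s}
drop 4:s onto {3:s}
drop 5:q onto {4:s}
drop 6:q onto {5:q}
drop 7:u onto {0:u}
drop 8:q onto {6:q}
drop 9:q onto {8:q}
drop 10:t onto {7:u}
ground layer = {0:u, 1:q}
drop-orders for the pieces not yet dropped (sum over which currently-grounded one goes next):
  1 to go: {9} 1  {10} 1
  2 to go: {7,10} 1  {8,9} 1  {9,10} 2
  3 to go: {0,7,10} 1  {6,8,9} 1  {7,9,10} 3  {8,9,10} 3
  4 to go: {0,7,9,10} 4  {5,6,8,9} 1  {6,8,9,10} 4  {7,8,9,10} 6
  5 to go: {0,7,8,9,10} 10  {4,5,6,8,9} 1  {5,6,8,9,10} 5  {6,7,8,9,10} 10
  6 to go: {0,6,7,8,9,10} 20  {3,4,5,6,8,9} 1  {4,5,6,8,9,10} 6  {5,6,7,8,9,10} 15
  7 to go: {0,5,6,7,8,9,10} 35  {2,3,4,5,6,8,9} 1  {3,4,5,6,8,9,10} 7  {4,5,6,7,8,9,10} 21
  8 to go: {0,4,5,6,7,8,9,10} 56  {1,2,3,4,5,6,8,9} 1  {2,3,4,5,6,8,9,10} 8  {3,4,5,6,7,8,9,10} 28
  9 to go: {0,3,4,5,6,7,8,9,10} 84  {1,2,3,4,5,6,8,9,10} 9  {2,3,4,5,6,7,8,9,10} 36
  if 0:u drops first: 45 orders
  if 1:q drops first: 120 orders
heap linearizations: 165

165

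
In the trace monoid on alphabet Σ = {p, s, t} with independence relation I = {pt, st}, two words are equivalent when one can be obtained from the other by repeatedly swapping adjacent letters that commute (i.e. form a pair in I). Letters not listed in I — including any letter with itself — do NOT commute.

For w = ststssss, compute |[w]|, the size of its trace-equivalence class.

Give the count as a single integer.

0(s) covers ∅
1(t) covers ∅
2(s) covers 0:s
3(t) covers 1:t
4(s) covers 2:s
5(s) covers 4:s
6(s) covers 5:s
7(s) covers 6:s
floor of heap: 0:s, 1:t
completions by unplaced set U, small U first (add the entries for U minus each lowest piece of U):
  |U|=1: {3}:1  {7}:1
  |U|=2: {1,3}:1  {3,7}:2  {6,7}:1
  |U|=3: {1,3,7}:3  {3,6,7}:3  {5,6,7}:1
  |U|=4: {1,3,6,7}:6  {3,5,6,7}:4  {4,5,6,7}:1
  |U|=5: {1,3,5,6,7}:10  {2,4,5,6,7}:1  {3,4,5,6,7}:5
  |U|=6: {0,2,4,5,6,7}:1  {1,3,4,5,6,7}:15  {2,3,4,5,6,7}:6
  start at 0(s): 21
  start at 1(t): 7
sum over floor = 28

28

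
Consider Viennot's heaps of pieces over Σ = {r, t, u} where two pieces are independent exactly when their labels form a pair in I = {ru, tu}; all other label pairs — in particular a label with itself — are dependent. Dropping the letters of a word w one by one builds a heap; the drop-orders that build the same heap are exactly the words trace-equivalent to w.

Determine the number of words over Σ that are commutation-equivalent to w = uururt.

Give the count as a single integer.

20

0(u) covers ∅
1(u) covers 0:u
2(r) covers ∅
3(u) covers 1:u
4(r) covers 2:r
5(t) covers 4:r
floor of heap: 0:u, 2:r
completions by unplaced set U, small U first (add the entries for U minus each lowest piece of U):
  |U|=1: {3}:1  {5}:1
  |U|=2: {1,3}:1  {3,5}:2  {4,5}:1
  |U|=3: {0,1,3}:1  {1,3,5}:3  {2,4,5}:1  {3,4,5}:3
  |U|=4: {0,1,3,5}:4  {1,3,4,5}:6  {2,3,4,5}:4
  start at 0(u): 10
  start at 2(r): 10
sum over floor = 20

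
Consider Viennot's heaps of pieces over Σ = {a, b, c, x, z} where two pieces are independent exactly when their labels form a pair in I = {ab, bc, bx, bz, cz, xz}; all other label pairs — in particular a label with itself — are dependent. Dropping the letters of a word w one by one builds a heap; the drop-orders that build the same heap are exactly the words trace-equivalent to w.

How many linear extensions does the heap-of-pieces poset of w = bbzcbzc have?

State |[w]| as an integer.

210

#0=b has no predecessor
#1=b depends on [0:b]
#2=z has no predecessor
#3=c has no predecessor
#4=b depends on [1:b]
#5=z depends on [2:z]
#6=c depends on [3:c]
sources: [0:b, 2:z, 3:c]
N(rest) = Σ N(rest − s) over sources s of rest; N(one piece) = 1:
  size 1 → [4]=1  [5]=1  [6]=1
  size 2 → [1,4]=1  [2,5]=1  [3,6]=1  [4,5]=2  [4,6]=2  [5,6]=2
  size 3 → [0,1,4]=1  [1,4,5]=3  [1,4,6]=3  [2,4,5]=3  [2,5,6]=3  [3,4,6]=3  [3,5,6]=3  [4,5,6]=6
  size 4 → [0,1,4,5]=4  [0,1,4,6]=4  [1,2,4,5]=6  [1,3,4,6]=6  [1,4,5,6]=12  [2,3,5,6]=6  [2,4,5,6]=12  [3,4,5,6]=12
  size 5 → [0,1,2,4,5]=10  [0,1,3,4,6]=10  [0,1,4,5,6]=20  [1,2,4,5,6]=30  [1,3,4,5,6]=30  [2,3,4,5,6]=30
  first=0(b) contributes 90
  first=2(z) contributes 60
  first=3(c) contributes 60
|[w]| = 210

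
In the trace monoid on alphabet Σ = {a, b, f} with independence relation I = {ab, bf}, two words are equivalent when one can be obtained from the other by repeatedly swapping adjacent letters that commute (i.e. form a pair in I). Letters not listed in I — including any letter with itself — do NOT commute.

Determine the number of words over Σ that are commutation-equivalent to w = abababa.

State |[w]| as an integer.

35

#0=a has no predecessor
#1=b has no predecessor
#2=a depends on [0:a]
#3=b depends on [1:b]
#4=a depends on [2:a]
#5=b depends on [3:b]
#6=a depends on [4:a]
sources: [0:a, 1:b]
N(rest) = Σ N(rest − s) over sources s of rest; N(one piece) = 1:
  size 1 → [5]=1  [6]=1
  size 2 → [3,5]=1  [4,6]=1  [5,6]=2
  size 3 → [1,3,5]=1  [2,4,6]=1  [3,5,6]=3  [4,5,6]=3
  size 4 → [0,2,4,6]=1  [1,3,5,6]=4  [2,4,5,6]=4  [3,4,5,6]=6
  size 5 → [0,2,4,5,6]=5  [1,3,4,5,6]=10  [2,3,4,5,6]=10
  first=0(a) contributes 20
  first=1(b) contributes 15
|[w]| = 35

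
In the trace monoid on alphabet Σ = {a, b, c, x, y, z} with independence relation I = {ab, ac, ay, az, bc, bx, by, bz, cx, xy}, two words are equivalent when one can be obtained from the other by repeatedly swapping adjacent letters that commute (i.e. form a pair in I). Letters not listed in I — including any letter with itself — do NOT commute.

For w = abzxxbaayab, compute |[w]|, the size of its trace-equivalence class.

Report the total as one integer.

drop 0:a onto floor
drop 1:b onto floor
drop 2:z onto floor
drop 3:x onto {0:a, 2:z}
drop 4:x onto {3:x}
drop 5:b onto {1:b}
drop 6:a onto {4:x}
drop 7:a onto {6:a}
drop 8:y onto {2:z}
drop 9:a onto {7:a}
drop 10:b onto {5:b}
ground layer = {0:a, 1:b, 2:z}
drop-orders for the pieces not yet dropped (sum over which currently-grounded one goes next):
  1 to go: {8} 1  {9} 1  {10} 1
  2 to go: {5,10} 1  {7,9} 1  {8,9} 2  {8,10} 2  {9,10} 2
  3 to go: {1,5,10} 1  {5,8,10} 3  {5,9,10} 3  {6,7,9} 1  {7,8,9} 3  {7,9,10} 3  {8,9,10} 6
  4 to go: {1,5,8,10} 4  {1,5,9,10} 4  {4,6,7,9} 1  {5,7,9,10} 6  {5,8,9,10} 12  {6,7,8,9} 4  {6,7,9,10} 4  {7,8,9,10} 12
  5 to go: {1,5,7,9,10} 10  {1,5,8,9,10} 20  {3,4,6,7,9} 1  {4,6,7,8,9} 5  {4,6,7,9,10} 5  {5,6,7,9,10} 10  {5,7,8,9,10} 30  {6,7,8,9,10} 20
  6 to go: {0,3,4,6,7,9} 1  {1,5,6,7,9,10} 20  {1,5,7,8,9,10} 60  {3,4,6,7,8,9} 6  {3,4,6,7,9,10} 6  {4,5,6,7,9,10} 15  {4,6,7,8,9,10} 30  {5,6,7,8,9,10} 60
  7 to go: {0,3,4,6,7,8,9} 7  {0,3,4,6,7,9,10} 7  {1,4,5,6,7,9,10} 35  {1,5,6,7,8,9,10} 140  {2,3,4,6,7,8,9} 6  {3,4,5,6,7,9,10} 21  {3,4,6,7,8,9,10} 42  {4,5,6,7,8,9,10} 105
  8 to go: {0,2,3,4,6,7,8,9} 13  {0,3,4,5,6,7,9,10} 28  {0,3,4,6,7,8,9,10} 56  {1,3,4,5,6,7,9,10} 56  {1,4,5,6,7,8,9,10} 280  {2,3,4,6,7,8,9,10} 48  {3,4,5,6,7,8,9,10} 168
  9 to go: {0,1,3,4,5,6,7,9,10} 84  {0,2,3,4,6,7,8,9,10} 117  {0,3,4,5,6,7,8,9,10} 252  {1,3,4,5,6,7,8,9,10} 504  {2,3,4,5,6,7,8,9,10} 216
  if 0:a drops first: 720 orders
  if 1:b drops first: 585 orders
  if 2:z drops first: 840 orders
heap linearizations: 2145

2145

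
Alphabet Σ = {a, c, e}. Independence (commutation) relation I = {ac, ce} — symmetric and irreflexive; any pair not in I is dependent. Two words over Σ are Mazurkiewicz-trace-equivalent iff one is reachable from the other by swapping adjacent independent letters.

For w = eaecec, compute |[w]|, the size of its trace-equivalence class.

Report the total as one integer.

drop 0:e onto floor
drop 1:a onto {0:e}
drop 2:e onto {1:a}
drop 3:c onto floor
drop 4:e onto {2:e}
drop 5:c onto {3:c}
ground layer = {0:e, 3:c}
drop-orders for the pieces not yet dropped (sum over which currently-grounded one goes next):
  1 to go: {4} 1  {5} 1
  2 to go: {2,4} 1  {3,5} 1  {4,5} 2
  3 to go: {1,2,4} 1  {2,4,5} 3  {3,4,5} 3
  4 to go: {0,1,2,4} 1  {1,2,4,5} 4  {2,3,4,5} 6
  if 0:e drops first: 10 orders
  if 3:c drops first: 5 orders
heap linearizations: 15

15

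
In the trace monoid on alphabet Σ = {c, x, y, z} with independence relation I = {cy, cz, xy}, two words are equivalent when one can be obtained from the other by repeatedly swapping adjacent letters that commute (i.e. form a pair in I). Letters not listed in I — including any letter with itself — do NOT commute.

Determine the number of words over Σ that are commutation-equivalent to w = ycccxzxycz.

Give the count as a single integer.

25

drop 0:y onto floor
drop 1:c onto floor
drop 2:c onto {1:c}
drop 3:c onto {2:c}
drop 4:x onto {3:c}
drop 5:z onto {0:y, 4:x}
drop 6:x onto {5:z}
drop 7:y onto {5:z}
drop 8:c onto {6:x}
drop 9:z onto {6:x, 7:y}
ground layer = {0:y, 1:c}
drop-orders for the pieces not yet dropped (sum over which currently-grounded one goes next):
  1 to go: {8} 1  {9} 1
  2 to go: {7,9} 1  {8,9} 2
  3 to go: {6,8,9} 2  {7,8,9} 3
  4 to go: {6,7,8,9} 5
  5 to go: {5,6,7,8,9} 5
  6 to go: {0,5,6,7,8,9} 5  {4,5,6,7,8,9} 5
  7 to go: {0,4,5,6,7,8,9} 10  {3,4,5,6,7,8,9} 5
  8 to go: {0,3,4,5,6,7,8,9} 15  {2,3,4,5,6,7,8,9} 5
  if 0:y drops first: 5 orders
  if 1:c drops first: 20 orders
heap linearizations: 25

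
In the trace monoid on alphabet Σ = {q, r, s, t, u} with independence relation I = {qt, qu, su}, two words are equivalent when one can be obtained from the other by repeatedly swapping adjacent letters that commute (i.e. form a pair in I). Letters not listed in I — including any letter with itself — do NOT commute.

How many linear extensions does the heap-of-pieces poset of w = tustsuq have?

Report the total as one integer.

6

piece 0:t — minimal
piece 1:u rests on {0:t}
piece 2:s rests on {0:t}
piece 3:t rests on {1:u, 2:s}
piece 4:s rests on {3:t}
piece 5:u rests on {3:t}
piece 6:q rests on {4:s}
minimal pieces: {0:t}
ways to finish when only these pieces remain (= sum over removing one remaining piece with nothing left below it):
  1 left: {5}→1  {6}→1
  2 left: {4,6}→1  {5,6}→2
  3 left: {4,5,6}→3
  4 left: {3,4,5,6}→3
  5 left: {1,3,4,5,6}→3  {2,3,4,5,6}→3
  placing 0:t first → 6 extensions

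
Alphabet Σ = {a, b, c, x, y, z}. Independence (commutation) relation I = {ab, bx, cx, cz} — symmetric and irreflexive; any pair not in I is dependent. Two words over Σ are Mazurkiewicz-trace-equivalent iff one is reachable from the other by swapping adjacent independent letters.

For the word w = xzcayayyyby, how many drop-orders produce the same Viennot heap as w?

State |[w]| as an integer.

3

0(x) covers ∅
1(z) covers 0:x
2(c) covers ∅
3(a) covers 1:z, 2:c
4(y) covers 3:a
5(a) covers 4:y
6(y) covers 5:a
7(y) covers 6:y
8(y) covers 7:y
9(b) covers 8:y
10(y) covers 9:b
floor of heap: 0:x, 2:c
completions by unplaced set U, small U first (add the entries for U minus each lowest piece of U):
  |U|=1: {10}:1
  |U|=2: {9,10}:1
  |U|=3: {8,9,10}:1
  |U|=4: {7,8,9,10}:1
  |U|=5: {6,7,8,9,10}:1
  |U|=6: {5,6,7,8,9,10}:1
  |U|=7: {4,5,6,7,8,9,10}:1
  |U|=8: {3,4,5,6,7,8,9,10}:1
  |U|=9: {1,3,4,5,6,7,8,9,10}:1  {2,3,4,5,6,7,8,9,10}:1
  start at 0(x): 2
  start at 2(c): 1
sum over floor = 3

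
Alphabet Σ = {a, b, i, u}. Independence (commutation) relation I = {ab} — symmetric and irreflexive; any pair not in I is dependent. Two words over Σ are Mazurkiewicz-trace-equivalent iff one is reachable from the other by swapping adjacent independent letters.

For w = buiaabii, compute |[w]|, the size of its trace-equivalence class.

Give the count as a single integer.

drop 0:b onto floor
drop 1:u onto {0:b}
drop 2:i onto {1:u}
drop 3:a onto {2:i}
drop 4:a onto {3:a}
drop 5:b onto {2:i}
drop 6:i onto {4:a, 5:b}
drop 7:i onto {6:i}
ground layer = {0:b}
drop-orders for the pieces not yet dropped (sum over which currently-grounded one goes next):
  1 to go: {7} 1
  2 to go: {6,7} 1
  3 to go: {4,6,7} 1  {5,6,7} 1
  4 to go: {3,4,6,7} 1  {4,5,6,7} 2
  5 to go: {3,4,5,6,7} 3
  6 to go: {2,3,4,5,6,7} 3
  if 0:b drops first: 3 orders

3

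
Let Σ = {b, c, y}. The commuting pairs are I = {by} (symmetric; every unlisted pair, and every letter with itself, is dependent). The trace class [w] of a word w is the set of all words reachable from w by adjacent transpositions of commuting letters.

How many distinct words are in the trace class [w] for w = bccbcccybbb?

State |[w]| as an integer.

0(b) covers ∅
1(c) covers 0:b
2(c) covers 1:c
3(b) covers 2:c
4(c) covers 3:b
5(c) covers 4:c
6(c) covers 5:c
7(y) covers 6:c
8(b) covers 6:c
9(b) covers 8:b
10(b) covers 9:b
floor of heap: 0:b
completions by unplaced set U, small U first (add the entries for U minus each lowest piece of U):
  |U|=1: {7}:1  {10}:1
  |U|=2: {7,10}:2  {9,10}:1
  |U|=3: {7,9,10}:3  {8,9,10}:1
  |U|=4: {7,8,9,10}:4
  |U|=5: {6,7,8,9,10}:4
  |U|=6: {5,6,7,8,9,10}:4
  |U|=7: {4,5,6,7,8,9,10}:4
  |U|=8: {3,4,5,6,7,8,9,10}:4
  |U|=9: {2,3,4,5,6,7,8,9,10}:4
  start at 0(b): 4

4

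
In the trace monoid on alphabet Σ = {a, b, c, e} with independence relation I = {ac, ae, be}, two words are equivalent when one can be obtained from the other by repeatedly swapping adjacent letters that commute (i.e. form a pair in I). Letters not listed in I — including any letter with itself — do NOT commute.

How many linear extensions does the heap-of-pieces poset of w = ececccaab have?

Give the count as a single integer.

28

piece 0:e — minimal
piece 1:c rests on {0:e}
piece 2:e rests on {1:c}
piece 3:c rests on {2:e}
piece 4:c rests on {3:c}
piece 5:c rests on {4:c}
piece 6:a — minimal
piece 7:a rests on {6:a}
piece 8:b rests on {5:c, 7:a}
minimal pieces: {0:e, 6:a}
ways to finish when only these pieces remain (= sum over removing one remaining piece with nothing left below it):
  1 left: {8}→1
  2 left: {5,8}→1  {7,8}→1
  3 left: {4,5,8}→1  {5,7,8}→2  {6,7,8}→1
  4 left: {3,4,5,8}→1  {4,5,7,8}→3  {5,6,7,8}→3
  5 left: {2,3,4,5,8}→1  {3,4,5,7,8}→4  {4,5,6,7,8}→6
  6 left: {1,2,3,4,5,8}→1  {2,3,4,5,7,8}→5  {3,4,5,6,7,8}→10
  7 left: {0,1,2,3,4,5,8}→1  {1,2,3,4,5,7,8}→6  {2,3,4,5,6,7,8}→15
  placing 0:e first → 21 extensions
  placing 6:a first → 7 extensions
total linear extensions = 28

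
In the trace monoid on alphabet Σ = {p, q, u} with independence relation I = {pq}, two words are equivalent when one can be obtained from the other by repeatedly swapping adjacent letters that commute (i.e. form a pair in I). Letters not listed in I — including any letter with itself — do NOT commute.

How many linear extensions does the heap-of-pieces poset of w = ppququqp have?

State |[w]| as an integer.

drop 0:p onto floor
drop 1:p onto {0:p}
drop 2:q onto floor
drop 3:u onto {1:p, 2:q}
drop 4:q onto {3:u}
drop 5:u onto {4:q}
drop 6:q onto {5:u}
drop 7:p onto {5:u}
ground layer = {0:p, 2:q}
drop-orders for the pieces not yet dropped (sum over which currently-grounded one goes next):
  1 to go: {6} 1  {7} 1
  2 to go: {6,7} 2
  3 to go: {5,6,7} 2
  4 to go: {4,5,6,7} 2
  5 to go: {3,4,5,6,7} 2
  6 to go: {1,3,4,5,6,7} 2  {2,3,4,5,6,7} 2
  if 0:p drops first: 4 orders
  if 2:q drops first: 2 orders
heap linearizations: 6

6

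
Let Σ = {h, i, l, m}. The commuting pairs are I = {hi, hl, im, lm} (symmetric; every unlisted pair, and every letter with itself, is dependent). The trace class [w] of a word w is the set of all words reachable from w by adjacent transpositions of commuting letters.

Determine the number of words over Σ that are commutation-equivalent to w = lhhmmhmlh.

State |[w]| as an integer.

piece 0:l — minimal
piece 1:h — minimal
piece 2:h rests on {1:h}
piece 3:m rests on {2:h}
piece 4:m rests on {3:m}
piece 5:h rests on {4:m}
piece 6:m rests on {5:h}
piece 7:l rests on {0:l}
piece 8:h rests on {6:m}
minimal pieces: {0:l, 1:h}
ways to finish when only these pieces remain (= sum over removing one remaining piece with nothing left below it):
  1 left: {7}→1  {8}→1
  2 left: {0,7}→1  {6,8}→1  {7,8}→2
  3 left: {0,7,8}→3  {5,6,8}→1  {6,7,8}→3
  4 left: {0,6,7,8}→6  {4,5,6,8}→1  {5,6,7,8}→4
  5 left: {0,5,6,7,8}→10  {3,4,5,6,8}→1  {4,5,6,7,8}→5
  6 left: {0,4,5,6,7,8}→15  {2,3,4,5,6,8}→1  {3,4,5,6,7,8}→6
  7 left: {0,3,4,5,6,7,8}→21  {1,2,3,4,5,6,8}→1  {2,3,4,5,6,7,8}→7
  placing 0:l first → 8 extensions
  placing 1:h first → 28 extensions
total linear extensions = 36

36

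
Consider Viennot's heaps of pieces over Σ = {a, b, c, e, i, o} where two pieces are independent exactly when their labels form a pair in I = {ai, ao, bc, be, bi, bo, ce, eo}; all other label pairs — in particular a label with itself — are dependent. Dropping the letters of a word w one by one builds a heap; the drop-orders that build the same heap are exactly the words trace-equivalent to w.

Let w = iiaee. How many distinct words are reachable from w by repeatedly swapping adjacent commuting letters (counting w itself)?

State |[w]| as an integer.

3

0(i) covers ∅
1(i) covers 0:i
2(a) covers ∅
3(e) covers 1:i, 2:a
4(e) covers 3:e
floor of heap: 0:i, 2:a
completions by unplaced set U, small U first (add the entries for U minus each lowest piece of U):
  |U|=1: {4}:1
  |U|=2: {3,4}:1
  |U|=3: {1,3,4}:1  {2,3,4}:1
  start at 0(i): 2
  start at 2(a): 1
sum over floor = 3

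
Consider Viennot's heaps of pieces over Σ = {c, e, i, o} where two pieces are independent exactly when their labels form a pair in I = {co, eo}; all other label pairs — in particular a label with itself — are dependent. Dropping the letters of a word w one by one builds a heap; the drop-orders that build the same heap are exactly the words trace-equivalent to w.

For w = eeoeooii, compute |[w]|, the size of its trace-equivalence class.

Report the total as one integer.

piece 0:e — minimal
piece 1:e rests on {0:e}
piece 2:o — minimal
piece 3:e rests on {1:e}
piece 4:o rests on {2:o}
piece 5:o rests on {4:o}
piece 6:i rests on {3:e, 5:o}
piece 7:i rests on {6:i}
minimal pieces: {0:e, 2:o}
ways to finish when only these pieces remain (= sum over removing one remaining piece with nothing left below it):
  1 left: {7}→1
  2 left: {6,7}→1
  3 left: {3,6,7}→1  {5,6,7}→1
  4 left: {1,3,6,7}→1  {3,5,6,7}→2  {4,5,6,7}→1
  5 left: {0,1,3,6,7}→1  {1,3,5,6,7}→3  {2,4,5,6,7}→1  {3,4,5,6,7}→3
  6 left: {0,1,3,5,6,7}→4  {1,3,4,5,6,7}→6  {2,3,4,5,6,7}→4
  placing 0:e first → 10 extensions
  placing 2:o first → 10 extensions
total linear extensions = 20

20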